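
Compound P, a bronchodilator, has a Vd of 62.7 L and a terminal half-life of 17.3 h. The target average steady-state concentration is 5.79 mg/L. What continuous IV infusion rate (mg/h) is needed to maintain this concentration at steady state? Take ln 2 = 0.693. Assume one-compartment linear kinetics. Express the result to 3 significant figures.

CL = 0.693 × Vd / t½ = 0.693 × 62.70 / 17.3 = 2.512 L/h
Infusion rate = CL × Css = 2.512 × 5.79 = 14.54 mg/h

14.5 mg/h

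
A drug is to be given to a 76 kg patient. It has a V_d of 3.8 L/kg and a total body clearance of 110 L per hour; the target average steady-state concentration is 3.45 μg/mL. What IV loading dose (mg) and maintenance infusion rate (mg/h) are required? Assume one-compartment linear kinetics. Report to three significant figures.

(a) 996 mg; (b) 380 mg/h

Vd = 3.8 L/kg × 76 kg = 288.8 L
Loading: fill Vd to C_target → 288.8 L × 3.45 mg/L = 996.4 mg
Infusion rate = 110.0 L/h × 3.45 mg/L = 379.5 mg/h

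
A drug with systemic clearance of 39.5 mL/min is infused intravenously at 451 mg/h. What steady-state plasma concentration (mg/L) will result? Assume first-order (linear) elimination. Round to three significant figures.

190 mg/L

Convert clearance: 39.5 mL/min × 60 min/h ÷ 1000 mL/L = 2.370 L/h
Css = rate / CL = 451 / 2.370 = 190.3 mg/L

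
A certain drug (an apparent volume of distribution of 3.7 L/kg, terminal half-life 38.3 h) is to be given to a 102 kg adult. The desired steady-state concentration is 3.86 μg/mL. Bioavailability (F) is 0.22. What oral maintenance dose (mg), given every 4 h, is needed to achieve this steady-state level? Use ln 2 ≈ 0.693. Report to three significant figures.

479 mg

Vd = 3.7 L/kg × 102 kg = 377.4 L
k = 0.693/38.3 = 0.01809 h⁻¹, so CL = k·Vd = 0.01809 × 377.4 = 6.827 L/h
D = CL × Css × τ / F = 6.827 × 3.86 × 4 / 0.22 = 479.1 mg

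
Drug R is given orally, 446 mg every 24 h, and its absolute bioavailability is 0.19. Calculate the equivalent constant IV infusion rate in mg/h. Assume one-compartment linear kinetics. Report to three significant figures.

3.53 mg/h

Equivalent systemic input: infusion rate = F·D/τ.
Rate = 0.19 × 446 / 24 = 3.531 mg/h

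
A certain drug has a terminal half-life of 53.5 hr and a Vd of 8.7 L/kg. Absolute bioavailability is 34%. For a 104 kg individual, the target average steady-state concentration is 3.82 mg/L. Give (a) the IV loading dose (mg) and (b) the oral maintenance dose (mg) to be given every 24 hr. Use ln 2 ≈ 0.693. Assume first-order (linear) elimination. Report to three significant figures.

(a) 3460 mg; (b) 3160 mg

Vd(total) = 104 kg × 8.7 L/kg = 904.8 L
LD = Vd × C = 904.8 × 3.82 = 3456 mg
CL = 0.693 × Vd / t½ = 0.693 × 904.8 / 53.5 = 11.72 L/h
D = CL × Css × τ / F = 11.72 × 3.82 × 24 / 0.34 = 3160 mg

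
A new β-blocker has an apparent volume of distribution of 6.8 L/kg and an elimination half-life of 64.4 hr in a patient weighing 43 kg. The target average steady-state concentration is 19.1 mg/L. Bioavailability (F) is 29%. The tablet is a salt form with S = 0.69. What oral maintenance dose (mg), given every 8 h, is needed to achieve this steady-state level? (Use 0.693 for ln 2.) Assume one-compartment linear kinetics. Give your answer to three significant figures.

Vd(total) = 43 kg × 6.8 L/kg = 292.4 L
CL = ln 2 · Vd / t½ = 0.693 × 292.4 / 64.4 = 3.146 L/h
D = CL × Css × τ / F / S = 3.146 × 19.1 × 8 / 0.29 / 0.69 = 2402 mg

2400 mg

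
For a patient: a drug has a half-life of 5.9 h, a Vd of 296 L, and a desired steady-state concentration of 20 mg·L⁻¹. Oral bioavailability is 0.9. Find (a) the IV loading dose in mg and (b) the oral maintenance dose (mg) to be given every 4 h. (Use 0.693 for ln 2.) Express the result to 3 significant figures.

(a) 5920 mg; (b) 3090 mg

LD = Vd × C = 296.0 × 20 = 5920 mg
CL = 0.693 × Vd / t½ = 0.693 × 296.0 / 5.9 = 34.77 L/h
D = CL × Css × τ / F = 34.77 × 20 × 4 / 0.9 = 3091 mg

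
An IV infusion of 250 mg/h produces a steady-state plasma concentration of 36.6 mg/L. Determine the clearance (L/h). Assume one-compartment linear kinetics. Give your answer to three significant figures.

6.83 L/h

At steady state, infusion rate = CL × Css, so CL = rate / Css.
CL = 250 / 36.6 = 6.831 L/h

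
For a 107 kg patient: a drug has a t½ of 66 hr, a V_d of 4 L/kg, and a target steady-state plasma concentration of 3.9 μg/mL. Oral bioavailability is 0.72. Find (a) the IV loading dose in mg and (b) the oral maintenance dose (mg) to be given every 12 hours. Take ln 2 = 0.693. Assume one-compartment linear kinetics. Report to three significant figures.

Vd = 4 L/kg × 107 kg = 428.0 L
LD = Vd × C = 428.0 × 3.9 = 1669 mg
CL = 0.693 × Vd / t½ = 0.693 × 428.0 / 66 = 4.494 L/h
D = CL × Css × τ / F = 4.494 × 3.9 × 12 / 0.72 = 292.1 mg

(a) 1670 mg; (b) 292 mg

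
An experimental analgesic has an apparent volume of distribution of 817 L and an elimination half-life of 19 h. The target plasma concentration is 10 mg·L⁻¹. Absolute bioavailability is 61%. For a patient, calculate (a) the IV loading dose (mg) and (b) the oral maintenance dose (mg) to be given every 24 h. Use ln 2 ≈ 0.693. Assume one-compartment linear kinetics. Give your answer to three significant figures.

LD = Vd × C = 817.0 × 10 = 8170 mg
CL = 0.693 × Vd / t½ = 0.693 × 817.0 / 19 = 29.80 L/h
D = CL × Css × τ / F = 29.80 × 10 × 24 / 0.61 = 11720 mg

(a) 8170 mg; (b) 11700 mg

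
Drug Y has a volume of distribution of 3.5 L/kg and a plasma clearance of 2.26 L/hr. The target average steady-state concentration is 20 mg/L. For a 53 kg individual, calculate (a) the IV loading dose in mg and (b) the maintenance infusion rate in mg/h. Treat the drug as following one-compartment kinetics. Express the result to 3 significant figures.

Vd = 3.5 L/kg × 53 kg = 185.5 L
Loading: fill Vd to C_target → 185.5 L × 20 mg/L = 3710 mg
Infusion rate = 2.260 L/h × 20 mg/L = 45.20 mg/h

(a) 3710 mg; (b) 45.2 mg/h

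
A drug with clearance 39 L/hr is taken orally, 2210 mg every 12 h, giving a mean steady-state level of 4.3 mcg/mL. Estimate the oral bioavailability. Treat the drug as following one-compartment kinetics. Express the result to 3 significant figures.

0.911

F·D/τ = CL·Css at steady state → F = CL·Css·τ / D.
F = 39 × 4.3 × 12 / 2210 = 0.911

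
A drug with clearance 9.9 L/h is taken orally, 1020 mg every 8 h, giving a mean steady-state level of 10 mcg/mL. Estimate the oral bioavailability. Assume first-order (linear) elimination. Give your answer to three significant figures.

0.776

F·D/τ = CL·Css at steady state → F = CL·Css·τ / D.
F = 9.9 × 10 × 8 / 1020 = 0.776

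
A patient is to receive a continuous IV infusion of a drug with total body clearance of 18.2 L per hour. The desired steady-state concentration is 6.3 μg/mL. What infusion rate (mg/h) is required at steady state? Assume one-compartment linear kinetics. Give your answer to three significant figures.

At steady state, infusion rate equals elimination rate: rate in = CL × Css.
Infusion rate = CL · Css = 18.20 L/h × 6.3 mg/L = 114.7 mg/h

115 mg/h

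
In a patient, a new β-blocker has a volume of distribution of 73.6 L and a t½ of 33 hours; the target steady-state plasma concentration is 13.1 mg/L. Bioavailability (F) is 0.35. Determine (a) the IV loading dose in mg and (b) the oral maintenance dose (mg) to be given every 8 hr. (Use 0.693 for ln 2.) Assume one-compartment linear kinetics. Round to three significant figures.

(a) 964 mg; (b) 463 mg

LD = Vd × C = 73.60 × 13.1 = 964.2 mg
CL = 0.693 × Vd / t½ = 0.693 × 73.60 / 33 = 1.546 L/h
D = CL × Css × τ / F = 1.546 × 13.1 × 8 / 0.35 = 462.9 mg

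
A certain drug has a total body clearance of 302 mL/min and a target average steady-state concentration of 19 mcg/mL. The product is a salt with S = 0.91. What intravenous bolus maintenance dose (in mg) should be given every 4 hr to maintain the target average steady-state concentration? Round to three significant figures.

1510 mg

CL = 302 mL/min = 302 × 0.06 = 18.12 L/h
At steady state, dose per interval replaces the amount cleared in that interval: S·D/τ = CL·Css.
D = CL × Css × τ / S = 18.12 × 19 × 4 / 0.91 = 1513 mg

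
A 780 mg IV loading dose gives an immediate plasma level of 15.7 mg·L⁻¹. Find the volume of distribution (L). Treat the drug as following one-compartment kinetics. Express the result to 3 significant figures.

49.7 L

Immediately after an IV bolus, C₀ = Dose / Vd, so Vd = Dose / C₀.
Vd = 780 / 15.7 = 49.68 L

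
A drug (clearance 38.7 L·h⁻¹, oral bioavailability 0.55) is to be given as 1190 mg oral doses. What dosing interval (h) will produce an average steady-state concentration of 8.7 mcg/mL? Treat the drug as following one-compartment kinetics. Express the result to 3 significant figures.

1.94 h

F·D/τ = CL·Css → τ = F·D / (CL·Css).
τ = 0.55 × 1190 / (38.7 × 8.7) = 1.944 h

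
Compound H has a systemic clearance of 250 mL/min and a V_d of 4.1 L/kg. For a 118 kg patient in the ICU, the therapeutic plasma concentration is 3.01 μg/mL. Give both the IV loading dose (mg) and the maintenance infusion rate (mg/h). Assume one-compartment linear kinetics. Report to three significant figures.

Total Vd = 4.1 × 118 = 483.8 L
Loading: fill Vd to C_target → 483.8 L × 3.01 mg/L = 1456 mg
CL = 250 mL/min × 60/1000 = 15.00 L/h
Maintenance infusion rate = CL × Css = 15.00 × 3.01 = 45.15 mg/h

(a) 1460 mg; (b) 45.2 mg/h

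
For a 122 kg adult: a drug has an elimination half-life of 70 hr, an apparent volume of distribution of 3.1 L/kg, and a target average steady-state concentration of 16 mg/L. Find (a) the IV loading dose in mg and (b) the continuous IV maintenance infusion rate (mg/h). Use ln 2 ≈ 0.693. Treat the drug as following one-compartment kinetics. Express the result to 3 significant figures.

Vd(total) = 122 kg × 3.1 L/kg = 378.2 L
LD = Vd × C = 378.2 × 16 = 6051 mg
CL = 0.693 × Vd / t½ = 0.693 × 378.2 / 70 = 3.744 L/h
Infusion rate = CL × Css = 3.744 × 16 = 59.90 mg/h

(a) 6050 mg; (b) 59.9 mg/h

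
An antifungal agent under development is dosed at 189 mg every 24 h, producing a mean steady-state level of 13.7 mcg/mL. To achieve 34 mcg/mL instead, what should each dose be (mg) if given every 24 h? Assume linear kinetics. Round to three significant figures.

For first-order elimination, Css ∝ F·D/(CL·τ); F and CL are unchanged, so Css ∝ D/τ.
D₂ = D₁ × (Css,target / Css,current) = 189 × 34/13.7 = 469.1 mg

469 mg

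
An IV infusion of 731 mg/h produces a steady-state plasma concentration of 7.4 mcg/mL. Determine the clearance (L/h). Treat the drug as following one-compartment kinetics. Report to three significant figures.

98.8 L/h

At steady state, infusion rate = CL × Css, so CL = rate / Css.
CL = 731 / 7.4 = 98.78 L/h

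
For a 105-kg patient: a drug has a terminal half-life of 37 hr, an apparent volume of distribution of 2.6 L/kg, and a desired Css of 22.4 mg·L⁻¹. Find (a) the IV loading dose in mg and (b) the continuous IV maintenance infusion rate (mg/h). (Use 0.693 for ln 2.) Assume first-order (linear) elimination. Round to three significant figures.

Vd(total) = 105 kg × 2.6 L/kg = 273.0 L
LD = Vd × C = 273.0 × 22.4 = 6115 mg
CL = 0.693 × Vd / t½ = 0.693 × 273.0 / 37 = 5.113 L/h
Infusion rate = CL × Css = 5.113 × 22.4 = 114.5 mg/h

(a) 6120 mg; (b) 115 mg/h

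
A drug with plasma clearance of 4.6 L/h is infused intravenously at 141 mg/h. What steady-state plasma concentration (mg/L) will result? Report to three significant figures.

30.7 mg/L

Css = rate / CL = 141 / 4.600 = 30.65 mg/L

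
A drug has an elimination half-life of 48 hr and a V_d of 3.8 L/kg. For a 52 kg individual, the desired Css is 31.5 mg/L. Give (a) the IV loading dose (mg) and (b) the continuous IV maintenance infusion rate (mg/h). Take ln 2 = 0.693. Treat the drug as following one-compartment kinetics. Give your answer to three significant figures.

Total Vd = 3.8 × 52 = 197.6 L
LD = Vd × C = 197.6 × 31.5 = 6224 mg
CL = 0.693 × Vd / t½ = 0.693 × 197.6 / 48 = 2.853 L/h
Infusion rate = CL × Css = 2.853 × 31.5 = 89.87 mg/h

(a) 6220 mg; (b) 89.9 mg/h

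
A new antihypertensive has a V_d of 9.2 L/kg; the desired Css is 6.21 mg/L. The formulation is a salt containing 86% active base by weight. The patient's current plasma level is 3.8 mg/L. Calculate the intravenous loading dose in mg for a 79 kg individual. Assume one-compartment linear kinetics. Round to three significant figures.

2040 mg

Vd = 9.2 L/kg × 79 kg = 726.8 L
The loading dose fills Vd to the target concentration.
Concentration deficit ΔC = 6.21 − 3.8 = 2.410 mg/L
LD = Vd × ΔC / S = 726.8 × 2.410 / 0.86 = 2037 mg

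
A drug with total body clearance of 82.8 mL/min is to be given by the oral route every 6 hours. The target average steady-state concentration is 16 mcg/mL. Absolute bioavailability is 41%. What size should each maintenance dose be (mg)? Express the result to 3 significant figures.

CL = 82.8 mL/min = 82.8 × 0.06 = 4.968 L/h
At steady state, dose per interval replaces the amount cleared in that interval: F·D/τ = CL·Css.
D = CL × Css × τ / F = 4.968 × 16 × 6 / 0.41 = 1163 mg

1160 mg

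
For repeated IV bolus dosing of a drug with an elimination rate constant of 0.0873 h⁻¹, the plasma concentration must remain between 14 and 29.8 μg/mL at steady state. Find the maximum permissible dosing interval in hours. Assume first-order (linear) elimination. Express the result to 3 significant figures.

Between IV bolus doses, concentration decays as C = C₀·e^(−kτ), so C_peak/C_trough = e^(kτ).
τ_max = ln(C_peak/C_trough) / k = ln(29.8/14) / 0.08730 = 0.7555 / 0.08730 = 8.654 h

8.65 h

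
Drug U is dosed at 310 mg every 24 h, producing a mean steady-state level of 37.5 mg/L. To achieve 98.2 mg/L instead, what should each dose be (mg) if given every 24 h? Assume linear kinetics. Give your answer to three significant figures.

With linear kinetics, Css is proportional to dose rate (D/τ) at fixed clearance.
D₂ = D₁ × (Css,target / Css,current) = 310 × 98.2/37.5 = 811.8 mg

812 mg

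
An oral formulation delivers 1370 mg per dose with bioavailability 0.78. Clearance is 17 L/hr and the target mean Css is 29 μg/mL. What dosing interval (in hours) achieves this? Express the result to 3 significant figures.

2.17 h

F·D/τ = CL·Css → τ = F·D / (CL·Css).
τ = 0.78 × 1370 / (17 × 29) = 2.168 h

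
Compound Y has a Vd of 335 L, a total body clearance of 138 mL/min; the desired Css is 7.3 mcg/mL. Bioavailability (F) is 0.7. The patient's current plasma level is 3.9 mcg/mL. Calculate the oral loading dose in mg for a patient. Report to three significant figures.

Concentration deficit ΔC = 7.3 − 3.9 = 3.400 mg/L
LD = Vd × ΔC / F = 335.0 × 3.400 / 0.7 = 1627 mg

1630 mg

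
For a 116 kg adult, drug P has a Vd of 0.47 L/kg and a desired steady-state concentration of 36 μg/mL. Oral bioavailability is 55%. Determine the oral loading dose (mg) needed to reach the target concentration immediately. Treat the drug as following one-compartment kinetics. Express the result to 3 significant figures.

3570 mg

Total Vd = 0.47 × 116 = 54.52 L
The loading dose fills Vd to the target concentration.
LD = Vd × C / F = 54.52 × 36.00 / 0.55 = 3569 mg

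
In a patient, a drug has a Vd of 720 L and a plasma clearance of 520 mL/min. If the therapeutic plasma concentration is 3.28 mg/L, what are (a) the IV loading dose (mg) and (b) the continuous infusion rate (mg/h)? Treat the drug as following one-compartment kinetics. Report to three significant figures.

(a) 2360 mg; (b) 102 mg/h

Loading dose = Vd × C = 720.0 × 3.28 = 2362 mg
Convert clearance: 520 mL/min × 60 min/h ÷ 1000 mL/L = 31.20 L/h
Maintenance: replace elimination → rate = CL × Css = 31.20 × 3.28 = 102.3 mg/h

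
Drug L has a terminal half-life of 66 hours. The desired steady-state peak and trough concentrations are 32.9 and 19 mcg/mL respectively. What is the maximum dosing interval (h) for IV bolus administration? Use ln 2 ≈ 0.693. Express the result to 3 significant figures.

k = 0.693 / t½ = 0.693 / 66 = 0.01050 h⁻¹
Between IV bolus doses, concentration decays as C = C₀·e^(−kτ), so C_peak/C_trough = e^(kτ).
τ_max = ln(C_peak/C_trough) / k = ln(32.9/19) / 0.01050 = 0.5490 / 0.01050 = 52.29 h

52.3 h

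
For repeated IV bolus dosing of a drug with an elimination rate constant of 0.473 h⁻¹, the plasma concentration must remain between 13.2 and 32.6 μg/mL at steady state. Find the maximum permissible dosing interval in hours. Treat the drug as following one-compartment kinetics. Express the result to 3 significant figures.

1.91 h

Between IV bolus doses, concentration decays as C = C₀·e^(−kτ), so C_peak/C_trough = e^(kτ).
τ_max = ln(C_peak/C_trough) / k = ln(32.6/13.2) / 0.4730 = 0.9041 / 0.4730 = 1.911 h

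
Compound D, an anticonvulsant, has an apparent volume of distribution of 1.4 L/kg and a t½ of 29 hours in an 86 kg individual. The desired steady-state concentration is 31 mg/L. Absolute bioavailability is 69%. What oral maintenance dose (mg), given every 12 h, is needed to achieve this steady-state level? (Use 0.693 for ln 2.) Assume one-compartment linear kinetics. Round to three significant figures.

Total Vd = 1.4 × 86 = 120.4 L
CL = ln 2 · Vd / t½ = 0.693 × 120.4 / 29 = 2.877 L/h
D = CL × Css × τ / F = 2.877 × 31 × 12 / 0.69 = 1551 mg

1550 mg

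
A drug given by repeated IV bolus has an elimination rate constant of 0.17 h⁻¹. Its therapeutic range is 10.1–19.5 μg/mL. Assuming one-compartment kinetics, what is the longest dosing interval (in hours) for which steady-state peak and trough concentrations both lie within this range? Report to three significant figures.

Between IV bolus doses, concentration decays as C = C₀·e^(−kτ), so C_peak/C_trough = e^(kτ).
τ_max = ln(C_peak/C_trough) / k = ln(19.5/10.1) / 0.1700 = 0.6579 / 0.1700 = 3.870 h

3.87 h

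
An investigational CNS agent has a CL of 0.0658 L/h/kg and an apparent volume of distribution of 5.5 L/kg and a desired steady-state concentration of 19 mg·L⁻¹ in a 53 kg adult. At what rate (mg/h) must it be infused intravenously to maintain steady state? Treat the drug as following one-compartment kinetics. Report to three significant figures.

CL = 0.0658 L/h/kg × 53 kg = 3.487 L/h
R₀ = 3.487 × 19 = 66.25 mg/h

66.3 mg/h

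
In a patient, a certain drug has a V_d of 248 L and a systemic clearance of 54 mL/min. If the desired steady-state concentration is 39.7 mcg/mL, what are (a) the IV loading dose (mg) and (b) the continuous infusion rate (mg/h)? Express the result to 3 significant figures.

(a) 9850 mg; (b) 129 mg/h

LD = Vd · C_target = 248.0 × 39.7 = 9846 mg
CL = 54 mL/min × 60/1000 = 3.240 L/h
Infusion rate = 3.240 L/h × 39.7 mg/L = 128.6 mg/h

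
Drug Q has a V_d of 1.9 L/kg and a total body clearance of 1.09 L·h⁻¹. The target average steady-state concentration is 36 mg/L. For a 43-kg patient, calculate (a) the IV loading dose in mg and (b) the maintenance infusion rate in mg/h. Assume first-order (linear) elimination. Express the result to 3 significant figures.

Total Vd = 1.9 × 43 = 81.70 L
LD = Vd · C_target = 81.70 × 36 = 2941 mg
Infusion rate = 1.090 L/h × 36 mg/L = 39.24 mg/h

(a) 2940 mg; (b) 39.2 mg/h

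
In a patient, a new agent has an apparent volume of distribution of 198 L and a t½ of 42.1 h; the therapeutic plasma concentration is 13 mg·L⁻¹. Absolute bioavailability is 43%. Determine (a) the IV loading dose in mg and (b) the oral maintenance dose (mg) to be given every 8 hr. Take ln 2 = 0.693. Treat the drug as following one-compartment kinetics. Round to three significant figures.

LD = Vd × C = 198.0 × 13 = 2574 mg
CL = 0.693 × Vd / t½ = 0.693 × 198.0 / 42.1 = 3.259 L/h
D = CL × Css × τ / F = 3.259 × 13 × 8 / 0.43 = 788.2 mg

(a) 2570 mg; (b) 788 mg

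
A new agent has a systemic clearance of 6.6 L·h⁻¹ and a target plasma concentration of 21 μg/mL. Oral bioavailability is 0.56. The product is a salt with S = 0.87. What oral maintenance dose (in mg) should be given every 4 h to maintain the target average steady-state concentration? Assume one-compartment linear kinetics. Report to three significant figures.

1140 mg

At steady state, dose per interval replaces the amount cleared in that interval: F·S·D/τ = CL·Css.
D = CL × Css × τ / F / S = 6.600 × 21 × 4 / 0.56 / 0.87 = 1138 mg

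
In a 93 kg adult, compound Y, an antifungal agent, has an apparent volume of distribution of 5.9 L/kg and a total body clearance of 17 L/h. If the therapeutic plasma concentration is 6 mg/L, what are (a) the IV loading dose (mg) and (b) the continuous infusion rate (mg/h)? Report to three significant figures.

Vd = 5.9 L/kg × 93 kg = 548.7 L
Loading: fill Vd to C_target → 548.7 L × 6 mg/L = 3292 mg
Infusion rate = 17.00 L/h × 6 mg/L = 102.0 mg/h

(a) 3290 mg; (b) 102 mg/h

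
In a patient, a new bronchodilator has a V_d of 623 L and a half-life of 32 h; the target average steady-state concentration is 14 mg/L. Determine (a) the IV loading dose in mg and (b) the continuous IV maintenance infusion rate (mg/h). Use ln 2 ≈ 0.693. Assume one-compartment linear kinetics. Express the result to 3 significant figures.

(a) 8720 mg; (b) 189 mg/h

LD = Vd × C = 623.0 × 14 = 8722 mg
CL = 0.693 × Vd / t½ = 0.693 × 623.0 / 32 = 13.49 L/h
Infusion rate = CL × Css = 13.49 × 14 = 188.9 mg/h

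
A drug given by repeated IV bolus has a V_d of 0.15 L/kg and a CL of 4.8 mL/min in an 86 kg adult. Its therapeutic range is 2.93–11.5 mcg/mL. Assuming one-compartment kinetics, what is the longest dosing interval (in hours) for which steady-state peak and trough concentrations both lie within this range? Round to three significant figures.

61.2 h

Vd = 0.15 L/kg × 86 kg = 12.90 L
CL = 4.8 mL/min × 60/1000 = 0.2880 L/h
k = CL / Vd = 0.2880 / 12.90 = 0.02233 h⁻¹
Between IV bolus doses, concentration decays as C = C₀·e^(−kτ), so C_peak/C_trough = e^(kτ).
τ_max = ln(C_peak/C_trough) / k = ln(11.5/2.93) / 0.02233 = 1.367 / 0.02233 = 61.22 h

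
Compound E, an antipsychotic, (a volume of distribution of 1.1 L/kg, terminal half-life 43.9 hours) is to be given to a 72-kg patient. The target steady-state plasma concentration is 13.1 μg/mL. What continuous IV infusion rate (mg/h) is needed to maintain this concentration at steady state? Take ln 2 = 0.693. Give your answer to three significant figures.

Vd = 1.1 L/kg × 72 kg = 79.20 L
CL = 0.693 × Vd / t½ = 0.693 × 79.20 / 43.9 = 1.250 L/h
Infusion rate = CL × Css = 1.250 × 13.1 = 16.38 mg/h

16.4 mg/h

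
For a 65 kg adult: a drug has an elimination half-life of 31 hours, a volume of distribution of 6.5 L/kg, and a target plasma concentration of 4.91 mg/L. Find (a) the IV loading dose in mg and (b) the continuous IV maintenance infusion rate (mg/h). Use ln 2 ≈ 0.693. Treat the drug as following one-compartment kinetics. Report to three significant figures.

(a) 2070 mg; (b) 46.4 mg/h

Vd(total) = 65 kg × 6.5 L/kg = 422.5 L
LD = Vd × C = 422.5 × 4.91 = 2074 mg
CL = 0.693 × Vd / t½ = 0.693 × 422.5 / 31 = 9.445 L/h
Infusion rate = CL × Css = 9.445 × 4.91 = 46.37 mg/h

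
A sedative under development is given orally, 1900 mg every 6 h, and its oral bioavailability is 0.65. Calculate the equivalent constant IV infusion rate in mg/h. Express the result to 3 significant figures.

206 mg/h

Equivalent systemic input: infusion rate = F·D/τ.
Rate = 0.65 × 1900 / 6 = 205.8 mg/h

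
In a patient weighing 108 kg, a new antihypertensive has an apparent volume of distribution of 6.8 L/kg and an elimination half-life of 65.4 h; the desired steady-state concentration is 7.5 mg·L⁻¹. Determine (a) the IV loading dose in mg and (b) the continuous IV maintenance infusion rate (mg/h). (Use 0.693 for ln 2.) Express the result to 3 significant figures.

Vd(total) = 108 kg × 6.8 L/kg = 734.4 L
LD = Vd × C = 734.4 × 7.5 = 5508 mg
CL = 0.693 × Vd / t½ = 0.693 × 734.4 / 65.4 = 7.782 L/h
Infusion rate = CL × Css = 7.782 × 7.5 = 58.37 mg/h

(a) 5510 mg; (b) 58.4 mg/h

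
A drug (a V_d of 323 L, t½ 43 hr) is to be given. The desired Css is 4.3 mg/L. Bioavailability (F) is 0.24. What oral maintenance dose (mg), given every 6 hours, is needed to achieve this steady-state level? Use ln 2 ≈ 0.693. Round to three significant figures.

560 mg

CL = 0.693 × Vd / t½ = 0.693 × 323.0 / 43 = 5.206 L/h
D = CL × Css × τ / F = 5.206 × 4.3 × 6 / 0.24 = 559.6 mg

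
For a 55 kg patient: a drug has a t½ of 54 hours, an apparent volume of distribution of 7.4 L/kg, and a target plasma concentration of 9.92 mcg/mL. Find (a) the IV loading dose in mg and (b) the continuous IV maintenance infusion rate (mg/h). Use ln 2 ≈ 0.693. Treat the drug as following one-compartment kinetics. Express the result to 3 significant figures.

(a) 4040 mg; (b) 51.8 mg/h

Vd(total) = 55 kg × 7.4 L/kg = 407.0 L
LD = Vd × C = 407.0 × 9.92 = 4037 mg
CL = 0.693 × Vd / t½ = 0.693 × 407.0 / 54 = 5.223 L/h
Infusion rate = CL × Css = 5.223 × 9.92 = 51.81 mg/h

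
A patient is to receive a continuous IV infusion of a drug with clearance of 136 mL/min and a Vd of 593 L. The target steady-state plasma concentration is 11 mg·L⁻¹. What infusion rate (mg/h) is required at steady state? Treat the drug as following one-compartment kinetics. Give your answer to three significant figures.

89.8 mg/h

Convert clearance: 136 mL/min × 60 min/h ÷ 1000 mL/L = 8.160 L/h
Vd does not affect the maintenance rate; only clearance governs steady-state input.
Rate = CL × Css = 8.160 × 11 = 89.76 mg/h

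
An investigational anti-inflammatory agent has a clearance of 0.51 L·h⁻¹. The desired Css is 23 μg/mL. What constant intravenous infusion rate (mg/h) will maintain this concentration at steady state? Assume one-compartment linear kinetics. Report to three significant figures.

At steady state, infusion rate equals elimination rate: rate in = CL × Css.
Infusion rate = CL · Css = 0.5100 L/h × 23 mg/L = 11.73 mg/h

11.7 mg/h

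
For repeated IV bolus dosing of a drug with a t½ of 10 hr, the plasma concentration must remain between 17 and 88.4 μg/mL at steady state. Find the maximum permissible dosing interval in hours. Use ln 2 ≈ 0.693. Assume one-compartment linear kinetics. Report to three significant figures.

k = 0.693 / t½ = 0.693 / 10 = 0.06930 h⁻¹
Between IV bolus doses, concentration decays as C = C₀·e^(−kτ), so C_peak/C_trough = e^(kτ).
τ_max = ln(C_peak/C_trough) / k = ln(88.4/17) / 0.06930 = 1.649 / 0.06930 = 23.80 h

23.8 h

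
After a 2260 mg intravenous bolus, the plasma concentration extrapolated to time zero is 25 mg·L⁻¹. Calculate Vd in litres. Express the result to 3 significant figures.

90.4 L

Immediately after an IV bolus, C₀ = Dose / Vd, so Vd = Dose / C₀.
Vd = 2260 / 25 = 90.40 L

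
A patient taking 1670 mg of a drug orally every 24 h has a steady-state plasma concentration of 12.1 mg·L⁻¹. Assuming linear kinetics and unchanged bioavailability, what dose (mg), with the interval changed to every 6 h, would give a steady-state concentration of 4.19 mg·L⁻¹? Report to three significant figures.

145 mg

With linear kinetics, Css is proportional to dose rate (D/τ) at fixed clearance.
D₂ = D₁ × (Css,target / Css,current) × (τ₂/τ₁) = 1670 × (4.19/12.1) × (6/24) = 144.6 mg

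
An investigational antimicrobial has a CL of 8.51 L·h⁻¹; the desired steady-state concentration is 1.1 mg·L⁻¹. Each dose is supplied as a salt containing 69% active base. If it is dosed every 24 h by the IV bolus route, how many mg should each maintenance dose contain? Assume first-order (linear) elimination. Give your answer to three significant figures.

326 mg

D = CL × Css × τ / S = 8.510 × 1.1 × 24 / 0.69 = 325.6 mg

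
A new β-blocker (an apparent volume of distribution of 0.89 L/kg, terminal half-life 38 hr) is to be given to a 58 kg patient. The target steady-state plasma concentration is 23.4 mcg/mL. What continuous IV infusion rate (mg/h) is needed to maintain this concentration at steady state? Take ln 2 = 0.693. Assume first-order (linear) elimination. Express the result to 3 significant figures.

Vd(total) = 58 kg × 0.89 L/kg = 51.62 L
CL = 0.693 × Vd / t½ = 0.693 × 51.62 / 38 = 0.9414 L/h
Infusion rate = CL × Css = 0.9414 × 23.4 = 22.03 mg/h

22.0 mg/h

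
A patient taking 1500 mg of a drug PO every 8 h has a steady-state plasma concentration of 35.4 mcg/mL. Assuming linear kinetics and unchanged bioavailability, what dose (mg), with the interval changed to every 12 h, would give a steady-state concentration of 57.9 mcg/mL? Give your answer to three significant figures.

With linear kinetics, Css is proportional to dose rate (D/τ) at fixed clearance.
D₂ = D₁ × (Css,target / Css,current) × (τ₂/τ₁) = 1500 × (57.9/35.4) × (12/8) = 3680 mg

3680 mg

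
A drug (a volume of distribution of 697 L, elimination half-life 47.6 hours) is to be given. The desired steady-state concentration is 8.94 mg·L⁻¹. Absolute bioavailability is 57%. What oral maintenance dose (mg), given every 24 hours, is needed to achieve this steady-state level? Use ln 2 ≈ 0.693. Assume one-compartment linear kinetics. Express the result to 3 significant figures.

k = 0.693/47.6 = 0.01456 h⁻¹, so CL = k·Vd = 0.01456 × 697.0 = 10.15 L/h
D = CL × Css × τ / F = 10.15 × 8.94 × 24 / 0.57 = 3821 mg

3820 mg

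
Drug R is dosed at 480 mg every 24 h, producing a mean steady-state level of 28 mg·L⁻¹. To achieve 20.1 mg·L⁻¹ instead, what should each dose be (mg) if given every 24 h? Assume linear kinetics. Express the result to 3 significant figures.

345 mg

For first-order elimination, Css ∝ F·D/(CL·τ); F and CL are unchanged, so Css ∝ D/τ.
D₂ = D₁ × (Css,target / Css,current) = 480 × 20.1/28 = 344.6 mg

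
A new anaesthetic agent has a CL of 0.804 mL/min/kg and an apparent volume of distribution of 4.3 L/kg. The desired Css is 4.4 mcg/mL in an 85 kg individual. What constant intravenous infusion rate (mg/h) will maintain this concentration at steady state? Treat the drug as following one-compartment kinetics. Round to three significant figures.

CL = 0.804 mL/min/kg × 85 kg = 68.34 mL/min = 68.34 × 60/1000 = 4.100 L/h
Rate = CL × Css = 4.100 × 4.4 = 18.04 mg/h

18.0 mg/h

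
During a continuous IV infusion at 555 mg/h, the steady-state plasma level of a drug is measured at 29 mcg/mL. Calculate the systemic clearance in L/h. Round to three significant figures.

19.1 L/h

At steady state, infusion rate = CL × Css, so CL = rate / Css.
CL = 555 / 29 = 19.14 L/h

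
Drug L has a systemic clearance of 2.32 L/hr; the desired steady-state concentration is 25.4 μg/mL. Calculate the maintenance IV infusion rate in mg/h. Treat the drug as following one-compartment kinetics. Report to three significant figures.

58.9 mg/h

At steady state, infusion rate equals elimination rate: rate in = CL × Css.
Infusion rate = CL · Css = 2.320 L/h × 25.4 mg/L = 58.93 mg/h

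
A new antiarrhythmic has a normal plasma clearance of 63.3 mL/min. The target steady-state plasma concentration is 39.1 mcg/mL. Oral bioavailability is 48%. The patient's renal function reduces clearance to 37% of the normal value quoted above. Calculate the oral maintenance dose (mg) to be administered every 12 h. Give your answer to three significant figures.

1370 mg

CL = 63.3 mL/min × 60/1000 = 3.798 L/h
Patient clearance = 0.37 × 3.798 = 1.405 L/h
D = CL × Css × τ / F = 1.405 × 39.1 × 12 / 0.48 = 1373 mg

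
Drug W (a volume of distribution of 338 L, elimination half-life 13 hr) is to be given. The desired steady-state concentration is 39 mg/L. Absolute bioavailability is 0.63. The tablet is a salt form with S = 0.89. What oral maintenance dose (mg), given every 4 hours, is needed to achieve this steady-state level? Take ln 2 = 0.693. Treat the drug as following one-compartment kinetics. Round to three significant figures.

k = 0.693/13 = 0.05331 h⁻¹, so CL = k·Vd = 0.05331 × 338.0 = 18.02 L/h
D = CL × Css × τ / F / S = 18.02 × 39 × 4 / 0.63 / 0.89 = 5014 mg

5010 mg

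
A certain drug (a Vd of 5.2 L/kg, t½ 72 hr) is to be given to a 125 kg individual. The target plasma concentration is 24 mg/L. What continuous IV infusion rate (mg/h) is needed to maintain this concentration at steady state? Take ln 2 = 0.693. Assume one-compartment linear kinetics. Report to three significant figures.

Total Vd = 5.2 × 125 = 650.0 L
k = 0.693/72 = 0.009625 h⁻¹, so CL = k·Vd = 0.009625 × 650.0 = 6.256 L/h
Infusion rate = CL × Css = 6.256 × 24 = 150.1 mg/h

150 mg/h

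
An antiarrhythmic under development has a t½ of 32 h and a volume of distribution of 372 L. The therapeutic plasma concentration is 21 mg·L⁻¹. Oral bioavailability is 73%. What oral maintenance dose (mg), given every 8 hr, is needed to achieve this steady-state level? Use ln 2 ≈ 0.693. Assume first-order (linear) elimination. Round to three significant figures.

1850 mg

k = 0.693/32 = 0.02166 h⁻¹, so CL = k·Vd = 0.02166 × 372.0 = 8.058 L/h
D = CL × Css × τ / F = 8.058 × 21 × 8 / 0.73 = 1854 mg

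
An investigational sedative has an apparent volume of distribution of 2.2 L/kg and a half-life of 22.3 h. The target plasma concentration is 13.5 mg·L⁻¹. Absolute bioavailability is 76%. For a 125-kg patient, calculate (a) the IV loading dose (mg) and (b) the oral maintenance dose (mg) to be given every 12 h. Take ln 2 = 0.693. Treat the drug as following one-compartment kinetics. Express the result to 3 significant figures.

Total Vd = 2.2 × 125 = 275.0 L
LD = Vd × C = 275.0 × 13.5 = 3713 mg
CL = 0.693 × Vd / t½ = 0.693 × 275.0 / 22.3 = 8.546 L/h
D = CL × Css × τ / F = 8.546 × 13.5 × 12 / 0.76 = 1822 mg

(a) 3710 mg; (b) 1820 mg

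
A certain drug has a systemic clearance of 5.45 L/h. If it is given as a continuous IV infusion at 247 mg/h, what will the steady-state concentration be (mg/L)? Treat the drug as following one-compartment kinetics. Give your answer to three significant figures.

Css = rate / CL = 247 / 5.450 = 45.32 mg/L

45.3 mg/L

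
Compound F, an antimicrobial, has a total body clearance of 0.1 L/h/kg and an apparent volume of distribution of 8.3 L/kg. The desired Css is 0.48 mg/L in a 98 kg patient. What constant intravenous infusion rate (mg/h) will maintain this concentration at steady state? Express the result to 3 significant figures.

4.70 mg/h

CL = 0.1 L/h/kg × 98 kg = 9.800 L/h
Rate = CL × Css = 9.800 × 0.48 = 4.704 mg/h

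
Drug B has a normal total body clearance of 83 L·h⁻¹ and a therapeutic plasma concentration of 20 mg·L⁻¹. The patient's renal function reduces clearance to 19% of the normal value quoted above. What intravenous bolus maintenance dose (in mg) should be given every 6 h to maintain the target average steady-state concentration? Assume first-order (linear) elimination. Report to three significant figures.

Patient clearance = 0.19 × 83.00 = 15.77 L/h
D = CL × Css × τ = 15.77 × 20 × 6 = 1892 mg

1890 mg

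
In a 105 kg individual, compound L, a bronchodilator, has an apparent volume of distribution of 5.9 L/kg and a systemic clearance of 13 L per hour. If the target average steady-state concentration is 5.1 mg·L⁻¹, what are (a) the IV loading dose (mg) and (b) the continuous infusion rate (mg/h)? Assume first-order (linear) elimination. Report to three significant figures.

(a) 3160 mg; (b) 66.3 mg/h

Vd = 5.9 L/kg × 105 kg = 619.5 L
LD = Vd · C_target = 619.5 × 5.1 = 3159 mg
Infusion rate = 13.00 L/h × 5.1 mg/L = 66.30 mg/h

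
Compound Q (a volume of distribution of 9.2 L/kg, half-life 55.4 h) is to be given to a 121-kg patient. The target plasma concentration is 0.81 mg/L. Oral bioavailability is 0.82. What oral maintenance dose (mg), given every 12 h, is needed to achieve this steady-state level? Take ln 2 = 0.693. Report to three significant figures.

Vd = 9.2 L/kg × 121 kg = 1113 L
CL = ln 2 · Vd / t½ = 0.693 × 1113 / 55.4 = 13.92 L/h
D = CL × Css × τ / F = 13.92 × 0.81 × 12 / 0.82 = 165.0 mg

165 mg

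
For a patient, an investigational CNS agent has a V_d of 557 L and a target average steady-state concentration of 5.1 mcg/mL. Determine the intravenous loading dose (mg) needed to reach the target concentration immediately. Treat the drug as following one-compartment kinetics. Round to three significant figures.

2840 mg

LD = Vd × C = 557.0 × 5.100 = 2841 mg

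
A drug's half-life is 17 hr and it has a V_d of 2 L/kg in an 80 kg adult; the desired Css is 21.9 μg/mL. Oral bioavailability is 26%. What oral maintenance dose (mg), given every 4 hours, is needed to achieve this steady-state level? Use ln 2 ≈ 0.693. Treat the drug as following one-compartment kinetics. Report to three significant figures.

2200 mg

Vd(total) = 80 kg × 2 L/kg = 160.0 L
CL = 0.693 × Vd / t½ = 0.693 × 160.0 / 17 = 6.522 L/h
D = CL × Css × τ / F = 6.522 × 21.9 × 4 / 0.26 = 2197 mg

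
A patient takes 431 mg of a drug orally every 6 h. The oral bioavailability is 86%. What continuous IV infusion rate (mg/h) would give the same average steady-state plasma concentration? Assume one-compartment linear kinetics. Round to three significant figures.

61.8 mg/h

Equivalent systemic input: infusion rate = F·D/τ.
Rate = 0.86 × 431 / 6 = 61.78 mg/h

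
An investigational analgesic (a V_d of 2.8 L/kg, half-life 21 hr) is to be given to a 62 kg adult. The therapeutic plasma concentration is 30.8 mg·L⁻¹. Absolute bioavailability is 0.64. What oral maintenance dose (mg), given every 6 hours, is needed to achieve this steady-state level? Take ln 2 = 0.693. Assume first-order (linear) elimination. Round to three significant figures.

1650 mg

Vd(total) = 62 kg × 2.8 L/kg = 173.6 L
CL = ln 2 · Vd / t½ = 0.693 × 173.6 / 21 = 5.729 L/h
D = CL × Css × τ / F = 5.729 × 30.8 × 6 / 0.64 = 1654 mg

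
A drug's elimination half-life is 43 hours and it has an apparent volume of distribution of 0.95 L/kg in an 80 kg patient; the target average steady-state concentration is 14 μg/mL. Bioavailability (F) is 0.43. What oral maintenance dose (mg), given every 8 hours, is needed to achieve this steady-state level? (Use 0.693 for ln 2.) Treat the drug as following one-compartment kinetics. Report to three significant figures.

Total Vd = 0.95 × 80 = 76.00 L
CL = 0.693 × Vd / t½ = 0.693 × 76.00 / 43 = 1.225 L/h
D = CL × Css × τ / F = 1.225 × 14 × 8 / 0.43 = 319.1 mg

319 mg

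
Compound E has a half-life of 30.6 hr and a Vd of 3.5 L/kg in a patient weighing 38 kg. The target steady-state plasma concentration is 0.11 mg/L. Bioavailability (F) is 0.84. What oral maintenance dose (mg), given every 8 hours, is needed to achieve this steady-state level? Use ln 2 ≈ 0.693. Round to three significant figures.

Total Vd = 3.5 × 38 = 133.0 L
CL = ln 2 · Vd / t½ = 0.693 × 133.0 / 30.6 = 3.012 L/h
D = CL × Css × τ / F = 3.012 × 0.11 × 8 / 0.84 = 3.155 mg

3.16 mg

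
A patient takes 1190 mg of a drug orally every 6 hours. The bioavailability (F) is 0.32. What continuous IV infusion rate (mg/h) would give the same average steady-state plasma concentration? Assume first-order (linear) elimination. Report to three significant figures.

63.5 mg/h

Equivalent systemic input: infusion rate = F·D/τ.
Rate = 0.32 × 1190 / 6 = 63.47 mg/h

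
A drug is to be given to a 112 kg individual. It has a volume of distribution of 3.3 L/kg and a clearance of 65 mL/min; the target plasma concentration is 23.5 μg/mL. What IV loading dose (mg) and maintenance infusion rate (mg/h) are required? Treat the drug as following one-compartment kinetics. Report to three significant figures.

Total Vd = 3.3 × 112 = 369.6 L
Loading dose = Vd × C = 369.6 × 23.5 = 8686 mg
Convert clearance: 65 mL/min × 60 min/h ÷ 1000 mL/L = 3.900 L/h
Maintenance: replace elimination → rate = CL × Css = 3.900 × 23.5 = 91.65 mg/h

(a) 8690 mg; (b) 91.7 mg/h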